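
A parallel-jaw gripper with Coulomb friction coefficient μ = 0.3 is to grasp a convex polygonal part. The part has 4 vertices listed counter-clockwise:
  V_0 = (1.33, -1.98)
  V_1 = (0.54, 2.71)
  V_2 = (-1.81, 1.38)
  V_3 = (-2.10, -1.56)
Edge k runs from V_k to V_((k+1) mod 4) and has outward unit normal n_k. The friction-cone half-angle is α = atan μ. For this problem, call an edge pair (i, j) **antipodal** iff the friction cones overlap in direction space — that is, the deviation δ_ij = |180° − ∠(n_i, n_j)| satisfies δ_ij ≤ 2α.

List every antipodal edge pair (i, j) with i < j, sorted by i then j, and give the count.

count = 1; pairs: (0,2)

α = atan 0.3 = 16.70°;  2α = 33.40°
n_0 = (+0.9861, +0.1661)
n_1 = (-0.4925, +0.8703)
n_2 = (-0.9952, +0.0982)
n_3 = (-0.1215, -0.9926)
  (0,1): δ = 70.05°  ·
  (0,2): δ = 15.19°  ✓
  (0,3): δ = 73.46°  ·
  (1,2): δ = 125.14°  ·
  (1,3): δ = 36.49°  ·
  (2,3): δ = 91.35°  ·
antipodal pairs: 1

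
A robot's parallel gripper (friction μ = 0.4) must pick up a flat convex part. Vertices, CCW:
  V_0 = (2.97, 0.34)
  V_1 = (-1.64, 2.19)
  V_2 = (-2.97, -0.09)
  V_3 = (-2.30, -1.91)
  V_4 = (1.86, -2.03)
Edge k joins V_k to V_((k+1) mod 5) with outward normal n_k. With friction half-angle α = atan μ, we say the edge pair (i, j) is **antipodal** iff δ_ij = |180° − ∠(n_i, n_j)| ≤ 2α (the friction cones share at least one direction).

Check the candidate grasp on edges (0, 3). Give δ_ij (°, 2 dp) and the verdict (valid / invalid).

δ = 20.21°, valid

α = atan 0.4 = 21.80°;  2α = 43.60°
edge 0: e_0 = (-4.61, +1.85);  n_0 = (+0.3724, +0.9281)
edge 3: e_3 = (+4.16, -0.12);  n_3 = (-0.0288, -0.9996)
∠(n_0, n_3) = 159.79°
δ = |180° − 159.79°| = 20.21°
20.21° ≤ 2α = 43.60°  →  valid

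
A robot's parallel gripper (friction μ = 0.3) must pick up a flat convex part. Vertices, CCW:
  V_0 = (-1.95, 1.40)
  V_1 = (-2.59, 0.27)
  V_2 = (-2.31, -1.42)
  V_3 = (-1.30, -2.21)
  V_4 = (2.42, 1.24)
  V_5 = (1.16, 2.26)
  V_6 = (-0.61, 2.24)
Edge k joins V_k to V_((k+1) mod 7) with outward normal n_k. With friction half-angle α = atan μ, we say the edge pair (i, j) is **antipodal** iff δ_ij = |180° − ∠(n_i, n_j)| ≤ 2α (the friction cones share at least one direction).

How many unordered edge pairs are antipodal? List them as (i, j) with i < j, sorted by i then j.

count = 3; pairs: (0,3), (2,4), (3,6)

α = atan 0.3 = 16.70°;  2α = 33.40°
n_0 = (-0.8701, +0.4928)
n_1 = (-0.9866, -0.1635)
n_2 = (-0.6161, -0.7877)
n_3 = (+0.6800, -0.7332)
n_4 = (+0.6292, +0.7772)
n_5 = (-0.0113, +0.9999)
n_6 = (-0.5311, +0.8473)
  (0,1): δ = 141.07°  ·
  (0,2): δ = 98.51°  ·
  (0,3): δ = 17.63°  ✓
  (0,4): δ = 80.53°  ·
  (0,5): δ = 120.17°  ·
  (0,6): δ = 151.61°  ·
  (1,2): δ = 137.44°  ·
  (1,3): δ = 56.56°  ·
  (1,4): δ = 41.60°  ·
  (1,5): δ = 81.24°  ·
  (1,6): δ = 112.67°  ·
  (2,3): δ = 99.12°  ·
  (2,4): δ = 0.96°  ✓
  (2,5): δ = 38.68°  ·
  (2,6): δ = 70.11°  ·
  (3,4): δ = 81.83°  ·
  (3,5): δ = 42.20°  ·
  (3,6): δ = 10.76°  ✓
  (4,5): δ = 140.36°  ·
  (4,6): δ = 108.93°  ·
  (5,6): δ = 148.57°  ·
antipodal pairs: 3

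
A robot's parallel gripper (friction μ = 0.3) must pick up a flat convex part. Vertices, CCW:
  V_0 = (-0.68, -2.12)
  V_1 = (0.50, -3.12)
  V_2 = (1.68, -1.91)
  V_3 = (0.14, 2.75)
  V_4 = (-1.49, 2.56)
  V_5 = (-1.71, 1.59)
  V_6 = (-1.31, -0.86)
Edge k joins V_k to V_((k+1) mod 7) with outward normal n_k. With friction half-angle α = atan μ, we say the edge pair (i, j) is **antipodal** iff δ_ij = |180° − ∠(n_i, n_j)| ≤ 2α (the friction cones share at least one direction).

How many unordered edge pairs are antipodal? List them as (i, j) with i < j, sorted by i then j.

count = 5; pairs: (0,2), (1,4), (2,4), (2,5), (2,6)

α = atan 0.3 = 16.70°;  2α = 33.40°
n_0 = (-0.6465, -0.7629)
n_1 = (+0.7159, -0.6982)
n_2 = (+0.9495, +0.3138)
n_3 = (-0.1158, +0.9933)
n_4 = (-0.9752, +0.2212)
n_5 = (-0.9869, -0.1611)
n_6 = (-0.8944, -0.4472)
  (0,1): δ = 94.00°  ·
  (0,2): δ = 31.43°  ✓
  (0,3): δ = 46.93°  ·
  (0,4): δ = 117.50°  ·
  (0,5): δ = 139.55°  ·
  (0,6): δ = 156.84°  ·
  (1,2): δ = 117.43°  ·
  (1,3): δ = 39.07°  ·
  (1,4): δ = 31.50°  ✓
  (1,5): δ = 53.55°  ·
  (1,6): δ = 70.85°  ·
  (2,3): δ = 101.64°  ·
  (2,4): δ = 31.07°  ✓
  (2,5): δ = 9.01°  ✓
  (2,6): δ = 8.28°  ✓
  (3,4): δ = 109.43°  ·
  (3,5): δ = 87.38°  ·
  (3,6): δ = 70.08°  ·
  (4,5): δ = 157.95°  ·
  (4,6): δ = 140.66°  ·
  (5,6): δ = 162.71°  ·
antipodal pairs: 5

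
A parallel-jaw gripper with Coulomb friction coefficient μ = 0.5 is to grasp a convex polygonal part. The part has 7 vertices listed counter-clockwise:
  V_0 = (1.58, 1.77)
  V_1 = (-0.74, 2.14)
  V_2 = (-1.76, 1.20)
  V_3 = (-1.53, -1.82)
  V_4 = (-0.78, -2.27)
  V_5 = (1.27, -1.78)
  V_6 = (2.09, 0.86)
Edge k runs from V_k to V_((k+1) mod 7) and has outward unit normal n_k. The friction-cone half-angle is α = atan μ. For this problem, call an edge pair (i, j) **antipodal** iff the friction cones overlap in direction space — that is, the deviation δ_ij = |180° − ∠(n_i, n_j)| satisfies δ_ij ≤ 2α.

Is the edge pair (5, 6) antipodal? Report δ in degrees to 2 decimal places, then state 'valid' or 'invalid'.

δ = 133.48°, invalid

α = atan 0.5 = 26.57°;  2α = 53.13°
edge 5: e_5 = (+0.82, +2.64);  n_5 = (+0.9550, -0.2966)
edge 6: e_6 = (-0.51, +0.91);  n_6 = (+0.8723, +0.4889)
∠(n_5, n_6) = 46.52°
δ = |180° − 46.52°| = 133.48°
133.48° > 2α = 53.13°  →  invalid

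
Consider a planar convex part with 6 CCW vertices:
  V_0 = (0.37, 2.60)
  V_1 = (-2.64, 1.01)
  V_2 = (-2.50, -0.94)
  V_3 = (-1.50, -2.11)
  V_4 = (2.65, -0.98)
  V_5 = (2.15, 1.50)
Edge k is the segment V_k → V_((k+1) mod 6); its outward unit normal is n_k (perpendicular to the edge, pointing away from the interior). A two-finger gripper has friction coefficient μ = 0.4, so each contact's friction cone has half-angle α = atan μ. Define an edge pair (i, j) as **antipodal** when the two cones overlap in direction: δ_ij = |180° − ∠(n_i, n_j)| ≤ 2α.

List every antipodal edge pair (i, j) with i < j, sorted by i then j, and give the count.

α = atan 0.4 = 21.80°;  2α = 43.60°
n_0 = (-0.4671, +0.8842)
n_1 = (-0.9974, -0.0716)
n_2 = (-0.7602, -0.6497)
n_3 = (+0.2627, -0.9649)
n_4 = (+0.9803, +0.1976)
n_5 = (+0.5257, +0.8507)
  (0,1): δ = 113.74°  ·
  (0,2): δ = 77.32°  ·
  (0,3): δ = 12.61°  ✓
  (0,4): δ = 73.55°  ·
  (0,5): δ = 120.44°  ·
  (1,2): δ = 143.59°  ·
  (1,3): δ = 78.87°  ·
  (1,4): δ = 7.29°  ✓
  (1,5): δ = 54.18°  ·
  (2,3): δ = 115.29°  ·
  (2,4): δ = 29.12°  ✓
  (2,5): δ = 17.76°  ✓
  (3,4): δ = 93.83°  ·
  (3,5): δ = 46.95°  ·
  (4,5): δ = 133.11°  ·
antipodal pairs: 4

count = 4; pairs: (0,3), (1,4), (2,4), (2,5)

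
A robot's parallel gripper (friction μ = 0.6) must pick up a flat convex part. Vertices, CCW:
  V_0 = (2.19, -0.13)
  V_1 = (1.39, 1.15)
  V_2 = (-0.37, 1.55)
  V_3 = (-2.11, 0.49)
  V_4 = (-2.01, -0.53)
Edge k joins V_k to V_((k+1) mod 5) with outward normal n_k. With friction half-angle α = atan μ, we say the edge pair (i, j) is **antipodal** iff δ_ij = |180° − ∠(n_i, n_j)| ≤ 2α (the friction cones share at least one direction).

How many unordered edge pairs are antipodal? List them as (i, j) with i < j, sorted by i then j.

α = atan 0.6 = 30.96°;  2α = 61.93°
n_0 = (+0.8480, +0.5300)
n_1 = (+0.2216, +0.9751)
n_2 = (-0.5203, +0.8540)
n_3 = (-0.9952, -0.0976)
n_4 = (+0.0948, -0.9955)
  (0,1): δ = 134.81°  ·
  (0,2): δ = 90.66°  ·
  (0,3): δ = 26.41°  ✓
  (0,4): δ = 63.43°  ·
  (1,2): δ = 135.85°  ·
  (1,3): δ = 71.60°  ·
  (1,4): δ = 18.24°  ✓
  (2,3): δ = 115.75°  ·
  (2,4): δ = 25.91°  ✓
  (3,4): δ = 90.16°  ·
antipodal pairs: 3

count = 3; pairs: (0,3), (1,4), (2,4)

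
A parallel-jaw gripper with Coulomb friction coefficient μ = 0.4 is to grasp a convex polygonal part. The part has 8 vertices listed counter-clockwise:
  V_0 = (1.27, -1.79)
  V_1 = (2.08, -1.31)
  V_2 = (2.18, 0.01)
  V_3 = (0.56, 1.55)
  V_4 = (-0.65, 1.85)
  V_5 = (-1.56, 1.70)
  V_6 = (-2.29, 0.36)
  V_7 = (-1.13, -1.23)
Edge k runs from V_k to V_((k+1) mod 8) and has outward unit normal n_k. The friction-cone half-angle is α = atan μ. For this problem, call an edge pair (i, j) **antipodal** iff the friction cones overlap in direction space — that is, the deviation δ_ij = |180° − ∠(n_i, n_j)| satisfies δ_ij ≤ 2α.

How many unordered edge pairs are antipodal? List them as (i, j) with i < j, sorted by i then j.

α = atan 0.4 = 21.80°;  2α = 43.60°
n_0 = (+0.5098, -0.8603)
n_1 = (+0.9971, -0.0755)
n_2 = (+0.6890, +0.7248)
n_3 = (+0.2406, +0.9706)
n_4 = (-0.1626, +0.9867)
n_5 = (-0.8781, +0.4784)
n_6 = (-0.8079, -0.5894)
n_7 = (-0.2272, -0.9738)
  (0,1): δ = 124.98°  ·
  (0,2): δ = 74.20°  ·
  (0,3): δ = 44.58°  ·
  (0,4): δ = 21.29°  ✓
  (0,5): δ = 30.77°  ✓
  (0,6): δ = 95.46°  ·
  (0,7): δ = 136.22°  ·
  (1,2): δ = 129.22°  ·
  (1,3): δ = 99.59°  ·
  (1,4): δ = 76.31°  ·
  (1,5): δ = 24.25°  ✓
  (1,6): δ = 40.45°  ✓
  (1,7): δ = 81.20°  ·
  (2,3): δ = 150.37°  ·
  (2,4): δ = 127.09°  ·
  (2,5): δ = 75.03°  ·
  (2,6): δ = 10.34°  ✓
  (2,7): δ = 30.42°  ✓
  (3,4): δ = 156.72°  ·
  (3,5): δ = 104.66°  ·
  (3,6): δ = 39.96°  ✓
  (3,7): δ = 0.79°  ✓
  (4,5): δ = 127.94°  ·
  (4,6): δ = 63.25°  ·
  (4,7): δ = 22.49°  ✓
  (5,6): δ = 115.31°  ·
  (5,7): δ = 74.55°  ·
  (6,7): δ = 139.25°  ·
antipodal pairs: 9

count = 9; pairs: (0,4), (0,5), (1,5), (1,6), (2,6), (2,7), (3,6), (3,7), (4,7)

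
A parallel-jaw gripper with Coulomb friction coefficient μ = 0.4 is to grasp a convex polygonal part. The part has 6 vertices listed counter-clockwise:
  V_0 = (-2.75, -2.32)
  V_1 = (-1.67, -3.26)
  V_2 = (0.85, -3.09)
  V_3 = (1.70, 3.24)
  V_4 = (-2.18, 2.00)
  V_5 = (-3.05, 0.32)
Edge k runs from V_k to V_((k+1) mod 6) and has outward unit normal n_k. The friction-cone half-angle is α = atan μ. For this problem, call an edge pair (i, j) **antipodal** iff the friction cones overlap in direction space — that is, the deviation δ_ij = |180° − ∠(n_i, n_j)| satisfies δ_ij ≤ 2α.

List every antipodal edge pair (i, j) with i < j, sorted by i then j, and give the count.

count = 3; pairs: (1,3), (2,4), (2,5)

α = atan 0.4 = 21.80°;  2α = 43.60°
n_0 = (-0.6565, -0.7543)
n_1 = (+0.0673, -0.9977)
n_2 = (+0.9911, -0.1331)
n_3 = (-0.3044, +0.9525)
n_4 = (-0.8880, +0.4599)
n_5 = (-0.9936, -0.1129)
  (0,1): δ = 135.11°  ·
  (0,2): δ = 56.61°  ·
  (0,3): δ = 58.76°  ·
  (0,4): δ = 103.66°  ·
  (0,5): δ = 137.52°  ·
  (1,2): δ = 101.51°  ·
  (1,3): δ = 13.86°  ✓
  (1,4): δ = 58.76°  ·
  (1,5): δ = 92.62°  ·
  (2,3): δ = 64.63°  ·
  (2,4): δ = 19.73°  ✓
  (2,5): δ = 14.13°  ✓
  (3,4): δ = 135.10°  ·
  (3,5): δ = 101.24°  ·
  (4,5): δ = 146.14°  ·
antipodal pairs: 3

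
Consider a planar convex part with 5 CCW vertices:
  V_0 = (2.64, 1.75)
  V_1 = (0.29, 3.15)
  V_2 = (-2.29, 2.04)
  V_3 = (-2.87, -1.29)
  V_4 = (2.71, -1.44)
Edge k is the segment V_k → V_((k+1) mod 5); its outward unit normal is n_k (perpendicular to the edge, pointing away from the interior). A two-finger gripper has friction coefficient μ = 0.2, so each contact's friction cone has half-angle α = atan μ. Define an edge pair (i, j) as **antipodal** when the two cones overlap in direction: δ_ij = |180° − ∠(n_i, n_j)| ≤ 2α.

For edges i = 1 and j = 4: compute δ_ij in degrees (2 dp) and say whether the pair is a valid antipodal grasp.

α = atan 0.2 = 11.31°;  2α = 22.62°
edge 1: e_1 = (-2.58, -1.11);  n_1 = (-0.3952, +0.9186)
edge 4: e_4 = (-0.07, +3.19);  n_4 = (+0.9998, +0.0219)
∠(n_1, n_4) = 112.02°
δ = |180° − 112.02°| = 67.98°
67.98° > 2α = 22.62°  →  invalid

δ = 67.98°, invalid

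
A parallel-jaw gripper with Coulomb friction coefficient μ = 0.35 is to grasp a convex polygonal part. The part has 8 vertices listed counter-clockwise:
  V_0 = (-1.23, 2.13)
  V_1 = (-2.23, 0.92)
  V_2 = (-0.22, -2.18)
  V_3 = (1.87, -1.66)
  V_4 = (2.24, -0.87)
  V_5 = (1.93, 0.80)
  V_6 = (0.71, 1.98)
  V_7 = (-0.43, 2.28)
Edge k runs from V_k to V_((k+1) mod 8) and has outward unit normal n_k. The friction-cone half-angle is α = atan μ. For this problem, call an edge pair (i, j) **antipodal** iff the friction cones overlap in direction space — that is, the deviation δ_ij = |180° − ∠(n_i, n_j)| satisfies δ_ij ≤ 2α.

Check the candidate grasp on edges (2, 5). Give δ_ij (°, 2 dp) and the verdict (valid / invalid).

α = atan 0.35 = 19.29°;  2α = 38.58°
edge 2: e_2 = (+2.09, +0.52);  n_2 = (+0.2414, -0.9704)
edge 5: e_5 = (-1.22, +1.18);  n_5 = (+0.6952, +0.7188)
∠(n_2, n_5) = 121.98°
δ = |180° − 121.98°| = 58.02°
58.02° > 2α = 38.58°  →  invalid

δ = 58.02°, invalid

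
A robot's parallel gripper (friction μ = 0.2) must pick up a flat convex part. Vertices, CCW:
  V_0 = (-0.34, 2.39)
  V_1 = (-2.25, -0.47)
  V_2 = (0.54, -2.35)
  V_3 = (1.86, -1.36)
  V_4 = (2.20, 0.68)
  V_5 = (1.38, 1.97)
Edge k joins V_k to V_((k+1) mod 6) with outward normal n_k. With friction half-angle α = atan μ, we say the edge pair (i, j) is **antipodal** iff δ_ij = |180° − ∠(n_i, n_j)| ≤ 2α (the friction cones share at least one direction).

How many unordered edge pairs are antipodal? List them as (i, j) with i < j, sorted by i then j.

count = 2; pairs: (0,2), (1,5)

α = atan 0.2 = 11.31°;  2α = 22.62°
n_0 = (-0.8316, +0.5554)
n_1 = (-0.5588, -0.8293)
n_2 = (+0.6000, -0.8000)
n_3 = (+0.9864, -0.1644)
n_4 = (+0.8439, +0.5365)
n_5 = (+0.2372, +0.9715)
  (0,1): δ = 90.24°  ·
  (0,2): δ = 19.39°  ✓
  (0,3): δ = 24.27°  ·
  (0,4): δ = 66.18°  ·
  (0,5): δ = 110.01°  ·
  (1,2): δ = 109.16°  ·
  (1,3): δ = 65.49°  ·
  (1,4): δ = 23.58°  ·
  (1,5): δ = 20.25°  ✓
  (2,3): δ = 136.33°  ·
  (2,4): δ = 94.43°  ·
  (2,5): δ = 50.59°  ·
  (3,4): δ = 138.10°  ·
  (3,5): δ = 94.26°  ·
  (4,5): δ = 136.16°  ·
antipodal pairs: 2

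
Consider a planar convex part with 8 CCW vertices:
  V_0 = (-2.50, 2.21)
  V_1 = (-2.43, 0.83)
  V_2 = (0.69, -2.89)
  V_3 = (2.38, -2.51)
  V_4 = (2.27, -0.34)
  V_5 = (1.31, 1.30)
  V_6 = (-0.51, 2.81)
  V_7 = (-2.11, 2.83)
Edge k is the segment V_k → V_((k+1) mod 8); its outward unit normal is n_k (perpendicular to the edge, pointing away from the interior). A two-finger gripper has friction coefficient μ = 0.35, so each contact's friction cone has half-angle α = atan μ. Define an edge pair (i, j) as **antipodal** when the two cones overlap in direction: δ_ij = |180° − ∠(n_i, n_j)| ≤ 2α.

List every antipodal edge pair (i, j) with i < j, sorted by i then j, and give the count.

α = atan 0.35 = 19.29°;  2α = 38.58°
n_0 = (-0.9987, -0.0507)
n_1 = (-0.7662, -0.6426)
n_2 = (+0.2194, -0.9756)
n_3 = (+0.9987, +0.0506)
n_4 = (+0.8630, +0.5052)
n_5 = (+0.6385, +0.7696)
n_6 = (+0.0125, +0.9999)
n_7 = (-0.8465, +0.5325)
  (0,1): δ = 142.92°  ·
  (0,2): δ = 80.23°  ·
  (0,3): δ = 0.00°  ✓
  (0,4): δ = 27.44°  ✓
  (0,5): δ = 47.41°  ·
  (0,6): δ = 86.38°  ·
  (0,7): δ = 144.92°  ·
  (1,2): δ = 117.31°  ·
  (1,3): δ = 37.08°  ✓
  (1,4): δ = 9.64°  ✓
  (1,5): δ = 10.33°  ✓
  (1,6): δ = 49.30°  ·
  (1,7): δ = 107.84°  ·
  (2,3): δ = 99.77°  ·
  (2,4): δ = 72.33°  ·
  (2,5): δ = 52.35°  ·
  (2,6): δ = 13.39°  ✓
  (2,7): δ = 45.16°  ·
  (3,4): δ = 152.56°  ·
  (3,5): δ = 132.58°  ·
  (3,6): δ = 93.62°  ·
  (3,7): δ = 35.07°  ✓
  (4,5): δ = 160.02°  ·
  (4,6): δ = 121.06°  ·
  (4,7): δ = 62.51°  ·
  (5,6): δ = 141.03°  ·
  (5,7): δ = 82.49°  ·
  (6,7): δ = 121.46°  ·
antipodal pairs: 7

count = 7; pairs: (0,3), (0,4), (1,3), (1,4), (1,5), (2,6), (3,7)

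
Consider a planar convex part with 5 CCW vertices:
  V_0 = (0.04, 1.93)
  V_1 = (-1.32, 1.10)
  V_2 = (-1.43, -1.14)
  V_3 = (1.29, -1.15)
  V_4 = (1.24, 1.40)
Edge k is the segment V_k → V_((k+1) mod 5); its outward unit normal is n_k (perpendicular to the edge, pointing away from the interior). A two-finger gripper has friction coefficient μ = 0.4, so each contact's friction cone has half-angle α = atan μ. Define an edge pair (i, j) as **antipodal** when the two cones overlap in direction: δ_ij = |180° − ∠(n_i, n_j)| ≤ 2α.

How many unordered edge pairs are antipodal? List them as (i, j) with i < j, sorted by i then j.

count = 3; pairs: (0,2), (1,3), (2,4)

α = atan 0.4 = 21.80°;  2α = 43.60°
n_0 = (-0.5209, +0.8536)
n_1 = (-0.9988, +0.0490)
n_2 = (-0.0037, -1.0000)
n_3 = (+0.9998, +0.0196)
n_4 = (+0.4040, +0.9148)
  (0,1): δ = 124.21°  ·
  (0,2): δ = 31.61°  ✓
  (0,3): δ = 59.73°  ·
  (0,4): δ = 124.78°  ·
  (1,2): δ = 87.40°  ·
  (1,3): δ = 3.93°  ✓
  (1,4): δ = 68.98°  ·
  (2,3): δ = 88.67°  ·
  (2,4): δ = 23.62°  ✓
  (3,4): δ = 114.95°  ·
antipodal pairs: 3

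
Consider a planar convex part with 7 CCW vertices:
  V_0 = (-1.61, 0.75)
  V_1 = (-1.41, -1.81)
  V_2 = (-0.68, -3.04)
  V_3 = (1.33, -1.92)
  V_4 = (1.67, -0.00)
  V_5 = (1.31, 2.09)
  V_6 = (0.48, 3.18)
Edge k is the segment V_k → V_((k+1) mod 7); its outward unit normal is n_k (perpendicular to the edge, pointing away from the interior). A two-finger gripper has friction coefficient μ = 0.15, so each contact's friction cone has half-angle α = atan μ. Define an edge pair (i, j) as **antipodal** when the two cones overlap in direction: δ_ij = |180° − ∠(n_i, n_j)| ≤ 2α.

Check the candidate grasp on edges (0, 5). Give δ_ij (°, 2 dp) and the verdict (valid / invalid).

δ = 32.82°, invalid

α = atan 0.15 = 8.53°;  2α = 17.06°
edge 0: e_0 = (+0.20, -2.56);  n_0 = (-0.9970, -0.0779)
edge 5: e_5 = (-0.83, +1.09);  n_5 = (+0.7956, +0.6058)
∠(n_0, n_5) = 147.18°
δ = |180° − 147.18°| = 32.82°
32.82° > 2α = 17.06°  →  invalid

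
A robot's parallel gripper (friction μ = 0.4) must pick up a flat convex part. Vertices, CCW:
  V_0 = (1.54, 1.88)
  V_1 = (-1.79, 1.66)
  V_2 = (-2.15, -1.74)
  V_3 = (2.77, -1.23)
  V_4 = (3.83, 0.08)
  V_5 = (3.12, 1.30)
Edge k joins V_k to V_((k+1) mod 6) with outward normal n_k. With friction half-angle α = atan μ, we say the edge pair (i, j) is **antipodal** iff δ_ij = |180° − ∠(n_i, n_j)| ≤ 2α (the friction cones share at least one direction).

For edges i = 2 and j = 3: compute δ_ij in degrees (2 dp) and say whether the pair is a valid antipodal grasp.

δ = 134.90°, invalid

α = atan 0.4 = 21.80°;  2α = 43.60°
edge 2: e_2 = (+4.92, +0.51);  n_2 = (+0.1031, -0.9947)
edge 3: e_3 = (+1.06, +1.31);  n_3 = (+0.7774, -0.6290)
∠(n_2, n_3) = 45.10°
δ = |180° − 45.10°| = 134.90°
134.90° > 2α = 43.60°  →  invalid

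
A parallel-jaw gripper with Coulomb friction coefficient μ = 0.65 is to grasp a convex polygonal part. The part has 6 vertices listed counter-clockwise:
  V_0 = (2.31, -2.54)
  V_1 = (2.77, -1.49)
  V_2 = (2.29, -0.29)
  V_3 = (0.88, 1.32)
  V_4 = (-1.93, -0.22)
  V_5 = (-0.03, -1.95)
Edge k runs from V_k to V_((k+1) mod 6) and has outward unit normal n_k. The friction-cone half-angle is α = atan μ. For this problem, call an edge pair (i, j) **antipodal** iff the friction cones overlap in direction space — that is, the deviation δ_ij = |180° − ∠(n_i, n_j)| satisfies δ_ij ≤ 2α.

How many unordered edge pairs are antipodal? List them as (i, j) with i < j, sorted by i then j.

count = 6; pairs: (0,3), (1,4), (1,5), (2,4), (2,5), (3,5)

α = atan 0.65 = 33.02°;  2α = 66.05°
n_0 = (+0.9160, -0.4013)
n_1 = (+0.9285, +0.3714)
n_2 = (+0.7523, +0.6588)
n_3 = (-0.4806, +0.8769)
n_4 = (-0.6733, -0.7394)
n_5 = (-0.2445, -0.9697)
  (0,1): δ = 134.54°  ·
  (0,2): δ = 115.13°  ·
  (0,3): δ = 37.62°  ✓
  (0,4): δ = 71.34°  ·
  (0,5): δ = 99.51°  ·
  (1,2): δ = 160.59°  ·
  (1,3): δ = 83.08°  ·
  (1,4): δ = 25.88°  ✓
  (1,5): δ = 54.05°  ✓
  (2,3): δ = 102.49°  ·
  (2,4): δ = 6.47°  ✓
  (2,5): δ = 34.64°  ✓
  (3,4): δ = 71.04°  ·
  (3,5): δ = 42.88°  ✓
  (4,5): δ = 151.83°  ·
antipodal pairs: 6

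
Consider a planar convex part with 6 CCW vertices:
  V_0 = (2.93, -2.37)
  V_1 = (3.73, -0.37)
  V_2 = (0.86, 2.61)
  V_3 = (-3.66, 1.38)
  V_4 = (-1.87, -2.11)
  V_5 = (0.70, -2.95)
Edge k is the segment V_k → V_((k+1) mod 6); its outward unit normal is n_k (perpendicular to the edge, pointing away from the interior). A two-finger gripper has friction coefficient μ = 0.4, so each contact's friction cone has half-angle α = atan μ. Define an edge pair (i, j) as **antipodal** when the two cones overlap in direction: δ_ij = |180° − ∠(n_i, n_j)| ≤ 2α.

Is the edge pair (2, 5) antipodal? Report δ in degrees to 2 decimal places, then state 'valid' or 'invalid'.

α = atan 0.4 = 21.80°;  2α = 43.60°
edge 2: e_2 = (-4.52, -1.23);  n_2 = (-0.2626, +0.9649)
edge 5: e_5 = (+2.23, +0.58);  n_5 = (+0.2517, -0.9678)
∠(n_2, n_5) = 179.36°
δ = |180° − 179.36°| = 0.64°
0.64° ≤ 2α = 43.60°  →  valid

δ = 0.64°, valid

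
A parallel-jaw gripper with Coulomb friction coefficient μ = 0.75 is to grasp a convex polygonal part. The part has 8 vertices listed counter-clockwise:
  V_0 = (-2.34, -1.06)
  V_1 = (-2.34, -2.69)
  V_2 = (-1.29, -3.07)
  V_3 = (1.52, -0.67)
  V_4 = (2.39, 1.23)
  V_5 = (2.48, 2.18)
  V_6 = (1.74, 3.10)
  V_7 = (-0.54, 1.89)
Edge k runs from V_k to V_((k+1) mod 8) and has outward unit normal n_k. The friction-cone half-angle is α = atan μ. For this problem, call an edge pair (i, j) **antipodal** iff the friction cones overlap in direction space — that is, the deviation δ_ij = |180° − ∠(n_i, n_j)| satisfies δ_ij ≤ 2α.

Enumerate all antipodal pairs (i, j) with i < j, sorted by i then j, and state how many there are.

count = 13; pairs: (0,2), (0,3), (0,4), (0,5), (1,5), (1,6), (2,6), (2,7), (3,6), (3,7), (4,6), (4,7), (5,7)

α = atan 0.75 = 36.87°;  2α = 73.74°
n_0 = (-1.0000, -0.0000)
n_1 = (-0.3403, -0.9403)
n_2 = (+0.6495, -0.7604)
n_3 = (+0.9092, -0.4163)
n_4 = (+0.9955, -0.0943)
n_5 = (+0.7792, +0.6268)
n_6 = (-0.4688, +0.8833)
n_7 = (-0.8536, +0.5209)
  (0,1): δ = 109.90°  ·
  (0,2): δ = 49.50°  ✓
  (0,3): δ = 24.60°  ✓
  (0,4): δ = 5.41°  ✓
  (0,5): δ = 38.81°  ✓
  (0,6): δ = 117.95°  ·
  (0,7): δ = 148.61°  ·
  (1,2): δ = 119.60°  ·
  (1,3): δ = 94.71°  ·
  (1,4): δ = 75.52°  ·
  (1,5): δ = 31.29°  ✓
  (1,6): δ = 47.85°  ✓
  (1,7): δ = 78.51°  ·
  (2,3): δ = 155.10°  ·
  (2,4): δ = 135.91°  ·
  (2,5): δ = 91.69°  ·
  (2,6): δ = 12.55°  ✓
  (2,7): δ = 18.11°  ✓
  (3,4): δ = 160.81°  ·
  (3,5): δ = 116.59°  ·
  (3,6): δ = 37.44°  ✓
  (3,7): δ = 6.79°  ✓
  (4,5): δ = 135.78°  ·
  (4,6): δ = 56.63°  ✓
  (4,7): δ = 25.98°  ✓
  (5,6): δ = 100.86°  ·
  (5,7): δ = 70.20°  ✓
  (6,7): δ = 149.35°  ·
antipodal pairs: 13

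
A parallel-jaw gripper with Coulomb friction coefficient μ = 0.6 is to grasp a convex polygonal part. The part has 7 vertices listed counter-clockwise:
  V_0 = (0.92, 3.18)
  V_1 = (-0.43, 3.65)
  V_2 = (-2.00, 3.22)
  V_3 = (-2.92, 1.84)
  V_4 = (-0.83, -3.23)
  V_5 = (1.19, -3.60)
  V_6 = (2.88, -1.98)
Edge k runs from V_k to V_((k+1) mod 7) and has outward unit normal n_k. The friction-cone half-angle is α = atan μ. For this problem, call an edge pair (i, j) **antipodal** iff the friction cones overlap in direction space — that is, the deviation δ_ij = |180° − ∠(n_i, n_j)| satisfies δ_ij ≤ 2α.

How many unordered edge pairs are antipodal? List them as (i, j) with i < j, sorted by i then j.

count = 8; pairs: (0,3), (0,4), (1,4), (1,5), (2,5), (2,6), (3,6), (4,6)

α = atan 0.6 = 30.96°;  2α = 61.93°
n_0 = (+0.3288, +0.9444)
n_1 = (-0.2642, +0.9645)
n_2 = (-0.8321, +0.5547)
n_3 = (-0.9245, -0.3811)
n_4 = (-0.1802, -0.9836)
n_5 = (+0.6920, -0.7219)
n_6 = (+0.9348, +0.3551)
  (0,1): δ = 145.49°  ·
  (0,2): δ = 104.49°  ·
  (0,3): δ = 48.40°  ✓
  (0,4): δ = 8.82°  ✓
  (0,5): δ = 62.98°  ·
  (0,6): δ = 129.99°  ·
  (1,2): δ = 139.01°  ·
  (1,3): δ = 82.91°  ·
  (1,4): δ = 25.70°  ✓
  (1,5): δ = 28.47°  ✓
  (1,6): δ = 95.48°  ·
  (2,3): δ = 123.91°  ·
  (2,4): δ = 66.69°  ·
  (2,5): δ = 12.52°  ✓
  (2,6): δ = 54.49°  ✓
  (3,4): δ = 122.78°  ·
  (3,5): δ = 68.61°  ·
  (3,6): δ = 1.60°  ✓
  (4,5): δ = 125.83°  ·
  (4,6): δ = 58.82°  ✓
  (5,6): δ = 112.99°  ·
antipodal pairs: 8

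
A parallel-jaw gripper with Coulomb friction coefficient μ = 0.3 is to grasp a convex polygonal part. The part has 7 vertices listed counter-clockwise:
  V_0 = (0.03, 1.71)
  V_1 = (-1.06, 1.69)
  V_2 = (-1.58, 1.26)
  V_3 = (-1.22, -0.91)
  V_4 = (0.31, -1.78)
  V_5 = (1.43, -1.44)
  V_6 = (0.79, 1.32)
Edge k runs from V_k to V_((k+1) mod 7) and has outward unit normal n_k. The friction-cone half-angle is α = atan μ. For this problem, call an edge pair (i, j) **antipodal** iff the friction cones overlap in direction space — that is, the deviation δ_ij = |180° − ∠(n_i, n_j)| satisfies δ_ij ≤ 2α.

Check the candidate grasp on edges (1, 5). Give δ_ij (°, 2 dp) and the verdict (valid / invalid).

α = atan 0.3 = 16.70°;  2α = 33.40°
edge 1: e_1 = (-0.52, -0.43);  n_1 = (-0.6373, +0.7706)
edge 5: e_5 = (-0.64, +2.76);  n_5 = (+0.9742, +0.2259)
∠(n_1, n_5) = 116.53°
δ = |180° − 116.53°| = 63.47°
63.47° > 2α = 33.40°  →  invalid

δ = 63.47°, invalid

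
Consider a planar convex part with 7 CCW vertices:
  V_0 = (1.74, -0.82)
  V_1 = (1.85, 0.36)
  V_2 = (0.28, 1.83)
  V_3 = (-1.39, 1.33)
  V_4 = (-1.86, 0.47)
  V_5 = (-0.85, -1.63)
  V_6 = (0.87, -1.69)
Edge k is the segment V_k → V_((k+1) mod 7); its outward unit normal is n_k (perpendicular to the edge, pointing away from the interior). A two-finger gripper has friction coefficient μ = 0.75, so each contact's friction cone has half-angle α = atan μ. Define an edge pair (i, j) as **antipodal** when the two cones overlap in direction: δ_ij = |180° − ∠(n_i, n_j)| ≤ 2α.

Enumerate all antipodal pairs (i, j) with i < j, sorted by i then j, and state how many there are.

α = atan 0.75 = 36.87°;  2α = 73.74°
n_0 = (+0.9957, -0.0928)
n_1 = (+0.6835, +0.7300)
n_2 = (-0.2868, +0.9580)
n_3 = (-0.8775, +0.4796)
n_4 = (-0.9012, -0.4334)
n_5 = (-0.0349, -0.9994)
n_6 = (+0.7071, -0.7071)
  (0,1): δ = 127.79°  ·
  (0,2): δ = 68.01°  ✓
  (0,3): δ = 23.33°  ✓
  (0,4): δ = 31.01°  ✓
  (0,5): δ = 93.33°  ·
  (0,6): δ = 140.33°  ·
  (1,2): δ = 120.22°  ·
  (1,3): δ = 75.54°  ·
  (1,4): δ = 21.20°  ✓
  (1,5): δ = 41.12°  ✓
  (1,6): δ = 88.12°  ·
  (2,3): δ = 135.32°  ·
  (2,4): δ = 80.98°  ·
  (2,5): δ = 18.67°  ✓
  (2,6): δ = 28.33°  ✓
  (3,4): δ = 125.66°  ·
  (3,5): δ = 63.34°  ✓
  (3,6): δ = 16.34°  ✓
  (4,5): δ = 117.68°  ·
  (4,6): δ = 70.69°  ✓
  (5,6): δ = 133.00°  ·
antipodal pairs: 10

count = 10; pairs: (0,2), (0,3), (0,4), (1,4), (1,5), (2,5), (2,6), (3,5), (3,6), (4,6)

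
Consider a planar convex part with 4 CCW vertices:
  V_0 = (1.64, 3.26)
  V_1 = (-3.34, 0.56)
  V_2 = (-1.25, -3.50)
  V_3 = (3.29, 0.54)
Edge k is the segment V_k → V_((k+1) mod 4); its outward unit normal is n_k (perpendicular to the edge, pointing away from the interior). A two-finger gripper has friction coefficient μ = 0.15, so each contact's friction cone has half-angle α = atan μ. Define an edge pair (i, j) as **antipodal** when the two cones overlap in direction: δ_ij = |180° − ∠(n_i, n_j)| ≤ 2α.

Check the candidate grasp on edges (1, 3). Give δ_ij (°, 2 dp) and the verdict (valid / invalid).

δ = 4.00°, valid

α = atan 0.15 = 8.53°;  2α = 17.06°
edge 1: e_1 = (+2.09, -4.06);  n_1 = (-0.8891, -0.4577)
edge 3: e_3 = (-1.65, +2.72);  n_3 = (+0.8550, +0.5186)
∠(n_1, n_3) = 176.00°
δ = |180° − 176.00°| = 4.00°
4.00° ≤ 2α = 17.06°  →  valid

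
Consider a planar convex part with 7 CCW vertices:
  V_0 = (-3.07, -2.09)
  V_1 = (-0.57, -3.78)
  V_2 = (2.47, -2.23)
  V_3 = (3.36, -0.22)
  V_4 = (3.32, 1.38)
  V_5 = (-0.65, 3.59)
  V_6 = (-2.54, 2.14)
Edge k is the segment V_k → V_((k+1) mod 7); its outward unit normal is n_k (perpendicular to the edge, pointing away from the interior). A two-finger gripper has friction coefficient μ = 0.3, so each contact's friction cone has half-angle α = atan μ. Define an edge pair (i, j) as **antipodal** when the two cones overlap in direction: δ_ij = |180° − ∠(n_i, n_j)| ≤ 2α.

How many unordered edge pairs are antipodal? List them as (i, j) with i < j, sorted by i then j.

α = atan 0.3 = 16.70°;  2α = 33.40°
n_0 = (-0.5600, -0.8285)
n_1 = (+0.4542, -0.8909)
n_2 = (+0.9144, -0.4049)
n_3 = (+0.9997, +0.0250)
n_4 = (+0.4864, +0.8737)
n_5 = (-0.6087, +0.7934)
n_6 = (-0.9922, +0.1243)
  (0,1): δ = 118.93°  ·
  (0,2): δ = 79.82°  ·
  (0,3): δ = 54.51°  ·
  (0,4): δ = 4.96°  ✓
  (0,5): δ = 71.55°  ·
  (0,6): δ = 116.92°  ·
  (1,2): δ = 140.90°  ·
  (1,3): δ = 115.58°  ·
  (1,4): δ = 56.12°  ·
  (1,5): δ = 10.48°  ✓
  (1,6): δ = 55.84°  ·
  (2,3): δ = 154.68°  ·
  (2,4): δ = 95.22°  ·
  (2,5): δ = 28.62°  ✓
  (2,6): δ = 16.74°  ✓
  (3,4): δ = 120.54°  ·
  (3,5): δ = 53.94°  ·
  (3,6): δ = 8.57°  ✓
  (4,5): δ = 113.40°  ·
  (4,6): δ = 68.04°  ·
  (5,6): δ = 134.64°  ·
antipodal pairs: 5

count = 5; pairs: (0,4), (1,5), (2,5), (2,6), (3,6)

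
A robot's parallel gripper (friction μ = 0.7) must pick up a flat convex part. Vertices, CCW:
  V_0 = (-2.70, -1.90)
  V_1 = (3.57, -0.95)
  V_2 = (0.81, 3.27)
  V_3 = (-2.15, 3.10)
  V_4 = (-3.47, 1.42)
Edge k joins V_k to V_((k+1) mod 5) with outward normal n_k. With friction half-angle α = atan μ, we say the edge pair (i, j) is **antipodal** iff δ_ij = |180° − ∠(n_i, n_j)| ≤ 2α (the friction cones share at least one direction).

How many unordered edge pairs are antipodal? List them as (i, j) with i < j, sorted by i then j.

α = atan 0.7 = 34.99°;  2α = 69.98°
n_0 = (+0.1498, -0.9887)
n_1 = (+0.8369, +0.5474)
n_2 = (-0.0573, +0.9984)
n_3 = (-0.7863, +0.6178)
n_4 = (-0.9741, -0.2259)
  (0,1): δ = 65.43°  ✓
  (0,2): δ = 5.33°  ✓
  (0,3): δ = 43.23°  ✓
  (0,4): δ = 94.44°  ·
  (1,2): δ = 119.90°  ·
  (1,3): δ = 71.34°  ·
  (1,4): δ = 20.13°  ✓
  (2,3): δ = 131.44°  ·
  (2,4): δ = 80.23°  ·
  (3,4): δ = 128.79°  ·
antipodal pairs: 4

count = 4; pairs: (0,1), (0,2), (0,3), (1,4)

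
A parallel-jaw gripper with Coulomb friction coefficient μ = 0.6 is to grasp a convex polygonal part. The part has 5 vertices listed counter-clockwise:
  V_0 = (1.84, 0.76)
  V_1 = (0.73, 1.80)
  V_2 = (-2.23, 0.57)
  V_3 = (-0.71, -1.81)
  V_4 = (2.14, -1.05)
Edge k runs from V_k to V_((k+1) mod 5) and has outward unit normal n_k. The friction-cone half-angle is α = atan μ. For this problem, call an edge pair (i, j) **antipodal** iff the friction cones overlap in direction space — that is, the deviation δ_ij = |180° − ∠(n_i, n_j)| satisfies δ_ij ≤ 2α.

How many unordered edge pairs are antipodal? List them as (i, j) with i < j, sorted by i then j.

α = atan 0.6 = 30.96°;  2α = 61.93°
n_0 = (+0.6837, +0.7297)
n_1 = (-0.3837, +0.9234)
n_2 = (-0.8428, -0.5382)
n_3 = (+0.2577, -0.9662)
n_4 = (+0.9865, +0.1635)
  (0,1): δ = 114.30°  ·
  (0,2): δ = 14.30°  ✓
  (0,3): δ = 58.07°  ✓
  (0,4): δ = 142.55°  ·
  (1,2): δ = 80.00°  ·
  (1,3): δ = 7.63°  ✓
  (1,4): δ = 76.85°  ·
  (2,3): δ = 107.63°  ·
  (2,4): δ = 23.15°  ✓
  (3,4): δ = 95.52°  ·
antipodal pairs: 4

count = 4; pairs: (0,2), (0,3), (1,3), (2,4)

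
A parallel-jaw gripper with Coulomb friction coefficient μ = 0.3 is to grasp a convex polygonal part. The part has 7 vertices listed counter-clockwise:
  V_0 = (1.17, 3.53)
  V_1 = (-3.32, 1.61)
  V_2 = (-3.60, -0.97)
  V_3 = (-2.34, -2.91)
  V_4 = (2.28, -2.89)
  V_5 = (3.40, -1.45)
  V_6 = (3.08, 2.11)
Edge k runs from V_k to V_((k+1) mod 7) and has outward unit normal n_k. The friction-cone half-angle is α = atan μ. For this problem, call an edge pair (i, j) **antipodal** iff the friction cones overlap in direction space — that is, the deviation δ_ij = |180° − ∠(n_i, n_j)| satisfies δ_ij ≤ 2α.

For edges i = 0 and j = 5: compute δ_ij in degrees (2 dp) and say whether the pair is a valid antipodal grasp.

δ = 71.98°, invalid

α = atan 0.3 = 16.70°;  2α = 33.40°
edge 0: e_0 = (-4.49, -1.92);  n_0 = (-0.3932, +0.9195)
edge 5: e_5 = (-0.32, +3.56);  n_5 = (+0.9960, +0.0895)
∠(n_0, n_5) = 108.02°
δ = |180° − 108.02°| = 71.98°
71.98° > 2α = 33.40°  →  invalid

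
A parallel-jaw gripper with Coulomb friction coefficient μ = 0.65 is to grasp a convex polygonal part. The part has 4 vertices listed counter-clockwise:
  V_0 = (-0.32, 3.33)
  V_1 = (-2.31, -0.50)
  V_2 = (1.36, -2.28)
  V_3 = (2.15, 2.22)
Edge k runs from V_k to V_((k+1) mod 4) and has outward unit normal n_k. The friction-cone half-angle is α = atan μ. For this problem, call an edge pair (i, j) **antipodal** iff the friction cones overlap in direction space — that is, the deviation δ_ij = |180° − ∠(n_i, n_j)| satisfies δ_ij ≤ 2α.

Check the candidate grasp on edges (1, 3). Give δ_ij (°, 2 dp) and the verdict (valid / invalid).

α = atan 0.65 = 33.02°;  2α = 66.05°
edge 1: e_1 = (+3.67, -1.78);  n_1 = (-0.4364, -0.8998)
edge 3: e_3 = (-2.47, +1.11);  n_3 = (+0.4099, +0.9121)
∠(n_1, n_3) = 178.32°
δ = |180° − 178.32°| = 1.68°
1.68° ≤ 2α = 66.05°  →  valid

δ = 1.68°, valid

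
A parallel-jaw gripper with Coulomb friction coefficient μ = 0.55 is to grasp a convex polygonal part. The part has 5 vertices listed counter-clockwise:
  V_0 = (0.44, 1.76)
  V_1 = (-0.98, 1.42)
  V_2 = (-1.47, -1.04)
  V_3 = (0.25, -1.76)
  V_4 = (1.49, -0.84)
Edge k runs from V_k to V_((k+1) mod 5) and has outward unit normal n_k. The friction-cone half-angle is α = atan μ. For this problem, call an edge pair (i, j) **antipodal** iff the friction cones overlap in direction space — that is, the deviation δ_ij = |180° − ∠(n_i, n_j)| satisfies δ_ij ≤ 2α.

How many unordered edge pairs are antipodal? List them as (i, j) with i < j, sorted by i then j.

α = atan 0.55 = 28.81°;  2α = 57.62°
n_0 = (-0.2329, +0.9725)
n_1 = (-0.9807, +0.1953)
n_2 = (-0.3861, -0.9224)
n_3 = (+0.5958, -0.8031)
n_4 = (+0.9272, +0.3745)
  (0,1): δ = 114.73°  ·
  (0,2): δ = 36.18°  ✓
  (0,3): δ = 23.11°  ✓
  (0,4): δ = 98.53°  ·
  (1,2): δ = 101.45°  ·
  (1,3): δ = 42.16°  ✓
  (1,4): δ = 33.26°  ✓
  (2,3): δ = 120.71°  ·
  (2,4): δ = 45.29°  ✓
  (3,4): δ = 104.58°  ·
antipodal pairs: 5

count = 5; pairs: (0,2), (0,3), (1,3), (1,4), (2,4)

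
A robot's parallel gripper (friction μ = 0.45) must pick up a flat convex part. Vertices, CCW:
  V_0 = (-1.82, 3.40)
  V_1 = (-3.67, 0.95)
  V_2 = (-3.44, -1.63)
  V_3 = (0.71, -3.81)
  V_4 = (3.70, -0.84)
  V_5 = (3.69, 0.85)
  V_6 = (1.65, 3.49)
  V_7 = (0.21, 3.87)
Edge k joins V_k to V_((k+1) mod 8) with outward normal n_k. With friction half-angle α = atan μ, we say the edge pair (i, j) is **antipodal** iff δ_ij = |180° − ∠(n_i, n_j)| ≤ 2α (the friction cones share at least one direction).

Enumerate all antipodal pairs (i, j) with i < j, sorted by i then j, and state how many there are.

count = 8; pairs: (0,3), (0,4), (1,4), (1,5), (2,5), (2,6), (2,7), (3,7)

α = atan 0.45 = 24.23°;  2α = 48.46°
n_0 = (-0.7980, +0.6026)
n_1 = (-0.9960, -0.0888)
n_2 = (-0.4650, -0.8853)
n_3 = (+0.7047, -0.7095)
n_4 = (+1.0000, +0.0059)
n_5 = (+0.7913, +0.6114)
n_6 = (+0.2552, +0.9669)
n_7 = (-0.2256, +0.9742)
  (0,1): δ = 137.85°  ·
  (0,2): δ = 80.66°  ·
  (0,3): δ = 8.14°  ✓
  (0,4): δ = 37.40°  ✓
  (0,5): δ = 74.75°  ·
  (0,6): δ = 112.27°  ·
  (0,7): δ = 140.09°  ·
  (1,2): δ = 122.81°  ·
  (1,3): δ = 50.29°  ·
  (1,4): δ = 4.76°  ✓
  (1,5): δ = 32.60°  ✓
  (1,6): δ = 70.12°  ·
  (1,7): δ = 97.94°  ·
  (2,3): δ = 107.48°  ·
  (2,4): δ = 61.95°  ·
  (2,5): δ = 24.59°  ✓
  (2,6): δ = 12.93°  ✓
  (2,7): δ = 40.75°  ✓
  (3,4): δ = 134.47°  ·
  (3,5): δ = 97.11°  ·
  (3,6): δ = 59.59°  ·
  (3,7): δ = 31.77°  ✓
  (4,5): δ = 142.64°  ·
  (4,6): δ = 105.12°  ·
  (4,7): δ = 77.30°  ·
  (5,6): δ = 142.48°  ·
  (5,7): δ = 114.66°  ·
  (6,7): δ = 152.18°  ·
antipodal pairs: 8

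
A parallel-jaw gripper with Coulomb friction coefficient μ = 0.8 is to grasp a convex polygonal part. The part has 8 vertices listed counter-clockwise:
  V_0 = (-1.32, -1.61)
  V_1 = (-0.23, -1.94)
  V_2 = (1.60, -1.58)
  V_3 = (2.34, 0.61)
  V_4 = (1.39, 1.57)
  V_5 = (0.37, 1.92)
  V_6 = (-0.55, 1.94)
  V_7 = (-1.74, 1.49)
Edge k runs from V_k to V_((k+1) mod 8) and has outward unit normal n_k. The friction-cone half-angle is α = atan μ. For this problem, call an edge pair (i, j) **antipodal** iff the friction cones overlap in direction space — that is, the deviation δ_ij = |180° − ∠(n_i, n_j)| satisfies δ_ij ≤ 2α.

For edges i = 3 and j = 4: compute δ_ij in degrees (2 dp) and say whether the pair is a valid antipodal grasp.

δ = 153.64°, invalid

α = atan 0.8 = 38.66°;  2α = 77.32°
edge 3: e_3 = (-0.95, +0.96);  n_3 = (+0.7108, +0.7034)
edge 4: e_4 = (-1.02, +0.35);  n_4 = (+0.3246, +0.9459)
∠(n_3, n_4) = 26.36°
δ = |180° − 26.36°| = 153.64°
153.64° > 2α = 77.32°  →  invalid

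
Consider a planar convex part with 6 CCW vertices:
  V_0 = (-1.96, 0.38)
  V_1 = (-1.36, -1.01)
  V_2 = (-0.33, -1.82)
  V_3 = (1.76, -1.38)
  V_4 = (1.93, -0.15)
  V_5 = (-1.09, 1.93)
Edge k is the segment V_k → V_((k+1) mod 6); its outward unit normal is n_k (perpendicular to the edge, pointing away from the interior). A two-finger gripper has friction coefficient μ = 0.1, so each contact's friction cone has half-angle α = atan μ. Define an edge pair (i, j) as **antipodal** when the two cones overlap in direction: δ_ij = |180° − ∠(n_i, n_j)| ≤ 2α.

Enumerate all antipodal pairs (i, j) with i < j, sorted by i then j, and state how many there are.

α = atan 0.1 = 5.71°;  2α = 11.42°
n_0 = (-0.9181, -0.3963)
n_1 = (-0.6182, -0.7861)
n_2 = (+0.2060, -0.9785)
n_3 = (+0.9906, -0.1369)
n_4 = (+0.5672, +0.8236)
n_5 = (-0.8720, +0.4895)
  (0,1): δ = 151.53°  ·
  (0,2): δ = 101.46°  ·
  (0,3): δ = 31.22°  ·
  (0,4): δ = 32.10°  ·
  (0,5): δ = 127.35°  ·
  (1,2): δ = 129.93°  ·
  (1,3): δ = 59.69°  ·
  (1,4): δ = 3.62°  ✓
  (1,5): δ = 98.88°  ·
  (2,3): δ = 109.76°  ·
  (2,4): δ = 46.45°  ·
  (2,5): δ = 48.81°  ·
  (3,4): δ = 116.69°  ·
  (3,5): δ = 21.44°  ·
  (4,5): δ = 84.75°  ·
antipodal pairs: 1

count = 1; pairs: (1,4)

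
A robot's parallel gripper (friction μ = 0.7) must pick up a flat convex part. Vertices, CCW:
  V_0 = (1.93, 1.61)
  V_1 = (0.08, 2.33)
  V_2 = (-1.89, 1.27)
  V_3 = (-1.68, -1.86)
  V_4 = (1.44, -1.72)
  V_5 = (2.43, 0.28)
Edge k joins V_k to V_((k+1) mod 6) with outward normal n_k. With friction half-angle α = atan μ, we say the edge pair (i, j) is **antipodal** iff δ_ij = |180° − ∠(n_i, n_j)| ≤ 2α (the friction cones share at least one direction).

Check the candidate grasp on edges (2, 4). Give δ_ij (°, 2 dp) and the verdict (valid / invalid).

δ = 30.17°, valid

α = atan 0.7 = 34.99°;  2α = 69.98°
edge 2: e_2 = (+0.21, -3.13);  n_2 = (-0.9978, -0.0669)
edge 4: e_4 = (+0.99, +2.00);  n_4 = (+0.8962, -0.4436)
∠(n_2, n_4) = 149.83°
δ = |180° − 149.83°| = 30.17°
30.17° ≤ 2α = 69.98°  →  valid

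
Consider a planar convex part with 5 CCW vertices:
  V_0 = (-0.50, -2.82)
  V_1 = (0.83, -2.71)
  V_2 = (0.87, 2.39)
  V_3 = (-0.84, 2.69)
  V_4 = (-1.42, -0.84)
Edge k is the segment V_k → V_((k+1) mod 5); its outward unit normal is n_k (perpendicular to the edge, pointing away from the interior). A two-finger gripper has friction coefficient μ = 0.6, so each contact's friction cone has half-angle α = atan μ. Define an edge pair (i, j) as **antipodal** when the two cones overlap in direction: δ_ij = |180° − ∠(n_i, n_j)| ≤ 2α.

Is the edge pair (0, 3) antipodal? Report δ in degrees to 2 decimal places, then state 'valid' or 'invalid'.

δ = 75.94°, invalid

α = atan 0.6 = 30.96°;  2α = 61.93°
edge 0: e_0 = (+1.33, +0.11);  n_0 = (+0.0824, -0.9966)
edge 3: e_3 = (-0.58, -3.53);  n_3 = (-0.9868, +0.1621)
∠(n_0, n_3) = 104.06°
δ = |180° − 104.06°| = 75.94°
75.94° > 2α = 61.93°  →  invalid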